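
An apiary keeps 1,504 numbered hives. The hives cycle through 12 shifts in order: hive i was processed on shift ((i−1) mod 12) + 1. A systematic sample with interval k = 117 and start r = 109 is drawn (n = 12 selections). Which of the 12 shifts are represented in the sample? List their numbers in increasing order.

Consecutive selections differ by k = 117, so their shift numbers differ by 117 mod 12 = 9.
gcd(117, 12) = 3, so the sample visits 12/3 = 4 distinct residues mod 12.
Start 109 is shift 1; the shifts hit are 1, 4, 7, 10.

1, 4, 7, 10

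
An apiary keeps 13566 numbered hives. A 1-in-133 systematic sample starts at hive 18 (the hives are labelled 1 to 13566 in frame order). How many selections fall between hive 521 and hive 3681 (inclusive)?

24

k = 133
First selection ≥ 521: 18 + ⌈(521−18)/133⌉·133 = 18 + 4×133 = 550
Last selection ≤ 3681: 18 + ⌊(3681−18)/133⌋·133 = 18 + 27×133 = 3609
Count = 27 − 4 + 1 = 24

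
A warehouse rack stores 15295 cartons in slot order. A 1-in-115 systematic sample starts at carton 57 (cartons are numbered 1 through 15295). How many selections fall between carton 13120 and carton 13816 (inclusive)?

6

k = 115
First selection ≥ 13120: 57 + ⌈(13120−57)/115⌉·115 = 57 + 114×115 = 13167
Last selection ≤ 13816: 57 + ⌊(13816−57)/115⌋·115 = 57 + 119×115 = 13742
Count = 119 − 114 + 1 = 6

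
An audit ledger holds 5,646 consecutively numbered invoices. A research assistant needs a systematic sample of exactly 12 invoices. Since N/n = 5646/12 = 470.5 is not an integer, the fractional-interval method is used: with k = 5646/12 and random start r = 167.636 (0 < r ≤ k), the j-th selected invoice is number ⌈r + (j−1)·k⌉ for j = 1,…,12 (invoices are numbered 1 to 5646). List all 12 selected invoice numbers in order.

168, 639, 1109, 1580, 2050, 2521, 2991, 3462, 3932, 4403, 4873, 5344

j=1: r + 0k = 167.636 → ⌈·⌉ = 168
j=2: r + 1k = 638.136 → ⌈·⌉ = 639
j=3: r + 2k = 1108.636 → ⌈·⌉ = 1109
j=4: r + 3k = 1579.136 → ⌈·⌉ = 1580
j=5: r + 4k = 2049.636 → ⌈·⌉ = 2050
j=6: r + 5k = 2520.136 → ⌈·⌉ = 2521
j=7: r + 6k = 2990.636 → ⌈·⌉ = 2991
j=8: r + 7k = 3461.136 → ⌈·⌉ = 3462
j=9: r + 8k = 3931.636 → ⌈·⌉ = 3932
j=10: r + 9k = 4402.136 → ⌈·⌉ = 4403
j=11: r + 10k = 4872.636 → ⌈·⌉ = 4873
j=12: r + 11k = 5343.136 → ⌈·⌉ = 5344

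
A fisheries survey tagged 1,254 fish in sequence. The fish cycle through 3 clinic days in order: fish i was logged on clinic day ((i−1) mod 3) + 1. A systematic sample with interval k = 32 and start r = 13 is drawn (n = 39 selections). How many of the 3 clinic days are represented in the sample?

Consecutive selections differ by k = 32, so their clinic day numbers differ by 32 mod 3 = 2.
gcd(32, 3) = 1, so the sample visits 3/1 = 3 distinct residues mod 3.
Start 13 is clinic day 1; the clinic days hit are 1, 2, 3.

3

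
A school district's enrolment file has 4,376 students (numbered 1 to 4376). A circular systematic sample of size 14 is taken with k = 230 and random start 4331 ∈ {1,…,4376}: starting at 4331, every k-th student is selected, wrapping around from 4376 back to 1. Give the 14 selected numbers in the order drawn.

Selection 1: 4331
Selection 2: 4331 + 230 = 4561 → 4561 − 4376 = 185
Selection 3: 185 + 230 = 415
Selection 4: 415 + 230 = 645
Selection 5: 645 + 230 = 875
Selection 6: 875 + 230 = 1105
Selection 7: 1105 + 230 = 1335
Selection 8: 1335 + 230 = 1565
Selection 9: 1565 + 230 = 1795
Selection 10: 1795 + 230 = 2025
Selection 11: 2025 + 230 = 2255
Selection 12: 2255 + 230 = 2485
Selection 13: 2485 + 230 = 2715
Selection 14: 2715 + 230 = 2945

4331, 185, 415, 645, 875, 1105, 1335, 1565, 1795, 2025, 2255, 2485, 2715, 2945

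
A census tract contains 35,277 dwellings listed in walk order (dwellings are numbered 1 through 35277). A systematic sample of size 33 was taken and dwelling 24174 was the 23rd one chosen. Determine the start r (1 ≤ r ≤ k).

656

k = 35277/33 = 1069
r = 24174 − (23−1)×1069 = 24174 − 23518 = 656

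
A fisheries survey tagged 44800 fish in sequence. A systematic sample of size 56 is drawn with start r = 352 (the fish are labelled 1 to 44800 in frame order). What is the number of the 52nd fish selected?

41152

k = 44800/56 = 800
52nd selection = r + (52−1)·k = 352 + 51×800 = 352 + 40800 = 41152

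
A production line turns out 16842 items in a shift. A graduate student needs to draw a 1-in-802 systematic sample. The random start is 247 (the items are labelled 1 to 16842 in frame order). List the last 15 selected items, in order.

7th selection = 247 + 6×802 = 5059
8th: 5059 + 802 = 5861
9th: 5861 + 802 = 6663
10th: 6663 + 802 = 7465
11th: 7465 + 802 = 8267
12th: 8267 + 802 = 9069
13th: 9069 + 802 = 9871
14th: 9871 + 802 = 10673
15th: 10673 + 802 = 11475
16th: 11475 + 802 = 12277
17th: 12277 + 802 = 13079
18th: 13079 + 802 = 13881
19th: 13881 + 802 = 14683
20th: 14683 + 802 = 15485
21st: 15485 + 802 = 16287

5059, 5861, 6663, 7465, 8267, 9069, 9871, 10673, 11475, 12277, 13079, 13881, 14683, 15485, 16287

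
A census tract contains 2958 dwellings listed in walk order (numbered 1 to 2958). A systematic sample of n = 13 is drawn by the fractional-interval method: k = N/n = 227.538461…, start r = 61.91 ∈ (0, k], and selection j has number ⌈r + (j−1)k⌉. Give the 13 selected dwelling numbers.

62, 290, 517, 745, 973, 1200, 1428, 1655, 1883, 2110, 2338, 2565, 2793

j=1: r + 0k = 61.91 → ⌈·⌉ = 62
j=2: r + 1k = 289.448461… → ⌈·⌉ = 290
j=3: r + 2k = 516.986923… → ⌈·⌉ = 517
j=4: r + 3k = 744.525384… → ⌈·⌉ = 745
j=5: r + 4k = 972.063846… → ⌈·⌉ = 973
j=6: r + 5k = 1199.602307… → ⌈·⌉ = 1200
j=7: r + 6k = 1427.140769… → ⌈·⌉ = 1428
j=8: r + 7k = 1654.679230… → ⌈·⌉ = 1655
j=9: r + 8k = 1882.217692… → ⌈·⌉ = 1883
j=10: r + 9k = 2109.756153… → ⌈·⌉ = 2110
j=11: r + 10k = 2337.294615… → ⌈·⌉ = 2338
j=12: r + 11k = 2564.833076… → ⌈·⌉ = 2565
j=13: r + 12k = 2792.371538… → ⌈·⌉ = 2793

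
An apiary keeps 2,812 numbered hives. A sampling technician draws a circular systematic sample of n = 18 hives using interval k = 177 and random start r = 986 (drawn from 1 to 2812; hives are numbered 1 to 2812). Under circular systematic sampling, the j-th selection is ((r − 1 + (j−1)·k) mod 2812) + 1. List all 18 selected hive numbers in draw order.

Selection 1: 986
Selection 2: 986 + 177 = 1163
Selection 3: 1163 + 177 = 1340
Selection 4: 1340 + 177 = 1517
Selection 5: 1517 + 177 = 1694
Selection 6: 1694 + 177 = 1871
Selection 7: 1871 + 177 = 2048
Selection 8: 2048 + 177 = 2225
Selection 9: 2225 + 177 = 2402
Selection 10: 2402 + 177 = 2579
Selection 11: 2579 + 177 = 2756
Selection 12: 2756 + 177 = 2933 → 2933 − 2812 = 121
Selection 13: 121 + 177 = 298
Selection 14: 298 + 177 = 475
Selection 15: 475 + 177 = 652
Selection 16: 652 + 177 = 829
Selection 17: 829 + 177 = 1006
Selection 18: 1006 + 177 = 1183

986, 1163, 1340, 1517, 1694, 1871, 2048, 2225, 2402, 2579, 2756, 121, 298, 475, 652, 829, 1006, 1183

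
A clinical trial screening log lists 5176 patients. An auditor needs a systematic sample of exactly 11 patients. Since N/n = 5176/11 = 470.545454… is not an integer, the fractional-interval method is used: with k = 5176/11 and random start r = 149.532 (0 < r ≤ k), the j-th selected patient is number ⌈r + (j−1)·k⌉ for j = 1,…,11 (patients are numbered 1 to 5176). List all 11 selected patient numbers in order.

150, 621, 1091, 1562, 2032, 2503, 2973, 3444, 3914, 4385, 4855

j=1: r + 0k = 149.532 → ⌈·⌉ = 150
j=2: r + 1k = 620.077454… → ⌈·⌉ = 621
j=3: r + 2k = 1090.622909… → ⌈·⌉ = 1091
j=4: r + 3k = 1561.168363… → ⌈·⌉ = 1562
j=5: r + 4k = 2031.713818… → ⌈·⌉ = 2032
j=6: r + 5k = 2502.259272… → ⌈·⌉ = 2503
j=7: r + 6k = 2972.804727… → ⌈·⌉ = 2973
j=8: r + 7k = 3443.350181… → ⌈·⌉ = 3444
j=9: r + 8k = 3913.895636… → ⌈·⌉ = 3914
j=10: r + 9k = 4384.441090… → ⌈·⌉ = 4385
j=11: r + 10k = 4854.986545… → ⌈·⌉ = 4855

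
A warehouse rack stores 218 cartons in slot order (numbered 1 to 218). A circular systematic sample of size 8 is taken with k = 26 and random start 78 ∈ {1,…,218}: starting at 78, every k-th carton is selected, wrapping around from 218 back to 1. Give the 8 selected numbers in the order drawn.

Selection 1: 78
Selection 2: 78 + 26 = 104
Selection 3: 104 + 26 = 130
Selection 4: 130 + 26 = 156
Selection 5: 156 + 26 = 182
Selection 6: 182 + 26 = 208
Selection 7: 208 + 26 = 234 → 234 − 218 = 16
Selection 8: 16 + 26 = 42

78, 104, 130, 156, 182, 208, 16, 42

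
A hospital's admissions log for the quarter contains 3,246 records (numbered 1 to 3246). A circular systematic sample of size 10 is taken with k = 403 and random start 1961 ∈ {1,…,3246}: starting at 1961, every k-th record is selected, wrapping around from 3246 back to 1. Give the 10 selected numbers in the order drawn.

Selection 1: 1961
Selection 2: 1961 + 403 = 2364
Selection 3: 2364 + 403 = 2767
Selection 4: 2767 + 403 = 3170
Selection 5: 3170 + 403 = 3573 → 3573 − 3246 = 327
Selection 6: 327 + 403 = 730
Selection 7: 730 + 403 = 1133
Selection 8: 1133 + 403 = 1536
Selection 9: 1536 + 403 = 1939
Selection 10: 1939 + 403 = 2342

1961, 2364, 2767, 3170, 327, 730, 1133, 1536, 1939, 2342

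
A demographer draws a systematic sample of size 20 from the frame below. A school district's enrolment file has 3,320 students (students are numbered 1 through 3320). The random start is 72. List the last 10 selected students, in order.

1732, 1898, 2064, 2230, 2396, 2562, 2728, 2894, 3060, 3226

k = N/n = 3320/20 = 166
11th selection = 72 + 10×166 = 1732
12th: 1732 + 166 = 1898
13th: 1898 + 166 = 2064
14th: 2064 + 166 = 2230
15th: 2230 + 166 = 2396
16th: 2396 + 166 = 2562
17th: 2562 + 166 = 2728
18th: 2728 + 166 = 2894
19th: 2894 + 166 = 3060
20th: 3060 + 166 = 3226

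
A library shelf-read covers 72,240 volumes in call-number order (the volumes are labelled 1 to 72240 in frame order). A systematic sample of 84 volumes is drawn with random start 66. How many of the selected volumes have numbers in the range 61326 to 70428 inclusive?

10

k = 72240/84 = 860
First selection ≥ 61326: 66 + ⌈(61326−66)/860⌉·860 = 66 + 72×860 = 61986
Last selection ≤ 70428: 66 + ⌊(70428−66)/860⌋·860 = 66 + 81×860 = 69726
Count = 81 − 72 + 1 = 10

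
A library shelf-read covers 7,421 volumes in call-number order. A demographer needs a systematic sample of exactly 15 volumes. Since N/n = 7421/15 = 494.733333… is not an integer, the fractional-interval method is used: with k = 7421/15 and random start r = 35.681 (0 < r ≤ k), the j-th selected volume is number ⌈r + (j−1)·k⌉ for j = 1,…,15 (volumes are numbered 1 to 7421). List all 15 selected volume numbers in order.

36, 531, 1026, 1520, 2015, 2510, 3005, 3499, 3994, 4489, 4984, 5478, 5973, 6468, 6962

j=1: r + 0k = 35.681 → ⌈·⌉ = 36
j=2: r + 1k = 530.414333… → ⌈·⌉ = 531
j=3: r + 2k = 1025.147666… → ⌈·⌉ = 1026
j=4: r + 3k = 1519.881 → ⌈·⌉ = 1520
j=5: r + 4k = 2014.614333… → ⌈·⌉ = 2015
j=6: r + 5k = 2509.347666… → ⌈·⌉ = 2510
j=7: r + 6k = 3004.081 → ⌈·⌉ = 3005
j=8: r + 7k = 3498.814333… → ⌈·⌉ = 3499
j=9: r + 8k = 3993.547666… → ⌈·⌉ = 3994
j=10: r + 9k = 4488.281 → ⌈·⌉ = 4489
j=11: r + 10k = 4983.014333… → ⌈·⌉ = 4984
j=12: r + 11k = 5477.747666… → ⌈·⌉ = 5478
j=13: r + 12k = 5972.481 → ⌈·⌉ = 5973
j=14: r + 13k = 6467.214333… → ⌈·⌉ = 6468
j=15: r + 14k = 6961.947666… → ⌈·⌉ = 6962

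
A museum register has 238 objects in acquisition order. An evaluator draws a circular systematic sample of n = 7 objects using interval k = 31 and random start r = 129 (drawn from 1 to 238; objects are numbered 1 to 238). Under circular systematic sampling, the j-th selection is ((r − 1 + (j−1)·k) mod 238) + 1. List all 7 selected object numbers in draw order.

129, 160, 191, 222, 15, 46, 77

Selection 1: 129
Selection 2: 129 + 31 = 160
Selection 3: 160 + 31 = 191
Selection 4: 191 + 31 = 222
Selection 5: 222 + 31 = 253 → 253 − 238 = 15
Selection 6: 15 + 31 = 46
Selection 7: 46 + 31 = 77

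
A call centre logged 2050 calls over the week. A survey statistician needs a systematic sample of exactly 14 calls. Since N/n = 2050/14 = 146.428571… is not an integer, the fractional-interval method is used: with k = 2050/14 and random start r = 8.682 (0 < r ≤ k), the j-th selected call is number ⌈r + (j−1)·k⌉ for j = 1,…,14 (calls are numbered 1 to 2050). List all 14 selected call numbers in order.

j=1: r + 0k = 8.682 → ⌈·⌉ = 9
j=2: r + 1k = 155.110571… → ⌈·⌉ = 156
j=3: r + 2k = 301.539142… → ⌈·⌉ = 302
j=4: r + 3k = 447.967714… → ⌈·⌉ = 448
j=5: r + 4k = 594.396285… → ⌈·⌉ = 595
j=6: r + 5k = 740.824857… → ⌈·⌉ = 741
j=7: r + 6k = 887.253428… → ⌈·⌉ = 888
j=8: r + 7k = 1033.682 → ⌈·⌉ = 1034
j=9: r + 8k = 1180.110571… → ⌈·⌉ = 1181
j=10: r + 9k = 1326.539142… → ⌈·⌉ = 1327
j=11: r + 10k = 1472.967714… → ⌈·⌉ = 1473
j=12: r + 11k = 1619.396285… → ⌈·⌉ = 1620
j=13: r + 12k = 1765.824857… → ⌈·⌉ = 1766
j=14: r + 13k = 1912.253428… → ⌈·⌉ = 1913

9, 156, 302, 448, 595, 741, 888, 1034, 1181, 1327, 1473, 1620, 1766, 1913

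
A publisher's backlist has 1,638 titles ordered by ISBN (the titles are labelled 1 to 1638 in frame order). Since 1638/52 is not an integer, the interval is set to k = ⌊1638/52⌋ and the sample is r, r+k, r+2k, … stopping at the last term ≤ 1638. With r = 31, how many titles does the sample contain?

52

k = ⌊1638/52⌋ = 31
Achieved size = ⌊(1638 − 31)/31⌋ + 1 = ⌊1607/31⌋ + 1 = 51 + 1 = 52
(last selection: 31 + 51×31 = 1612 ≤ 1638; next would be 1643 > 1638)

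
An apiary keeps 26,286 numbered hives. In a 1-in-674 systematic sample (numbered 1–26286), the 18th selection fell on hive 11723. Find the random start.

k = 674
r = 11723 − (18−1)×674 = 11723 − 11458 = 265

265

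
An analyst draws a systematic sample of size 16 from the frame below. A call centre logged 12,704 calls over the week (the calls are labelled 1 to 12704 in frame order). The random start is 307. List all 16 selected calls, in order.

307, 1101, 1895, 2689, 3483, 4277, 5071, 5865, 6659, 7453, 8247, 9041, 9835, 10629, 11423, 12217

k = N/n = 12704/16 = 794
call 1: 307
call 2: 307 + 794 = 1101
call 3: 1101 + 794 = 1895
call 4: 1895 + 794 = 2689
call 5: 2689 + 794 = 3483
call 6: 3483 + 794 = 4277
call 7: 4277 + 794 = 5071
call 8: 5071 + 794 = 5865
call 9: 5865 + 794 = 6659
call 10: 6659 + 794 = 7453
call 11: 7453 + 794 = 8247
call 12: 8247 + 794 = 9041
call 13: 9041 + 794 = 9835
call 14: 9835 + 794 = 10629
call 15: 10629 + 794 = 11423
call 16: 11423 + 794 = 12217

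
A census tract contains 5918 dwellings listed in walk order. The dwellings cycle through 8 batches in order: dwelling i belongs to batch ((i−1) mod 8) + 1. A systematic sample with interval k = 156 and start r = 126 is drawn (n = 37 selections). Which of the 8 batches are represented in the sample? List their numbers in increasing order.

Consecutive selections differ by k = 156, so their batch numbers differ by 156 mod 8 = 4.
gcd(156, 8) = 4, so the sample visits 8/4 = 2 distinct residues mod 8.
Start 126 is batch 6; the batches hit are 2, 6.

2, 6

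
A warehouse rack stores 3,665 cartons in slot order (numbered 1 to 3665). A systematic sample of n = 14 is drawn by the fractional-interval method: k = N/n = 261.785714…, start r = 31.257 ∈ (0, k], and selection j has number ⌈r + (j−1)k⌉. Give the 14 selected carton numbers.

j=1: r + 0k = 31.257 → ⌈·⌉ = 32
j=2: r + 1k = 293.042714… → ⌈·⌉ = 294
j=3: r + 2k = 554.828428… → ⌈·⌉ = 555
j=4: r + 3k = 816.614142… → ⌈·⌉ = 817
j=5: r + 4k = 1078.399857… → ⌈·⌉ = 1079
j=6: r + 5k = 1340.185571… → ⌈·⌉ = 1341
j=7: r + 6k = 1601.971285… → ⌈·⌉ = 1602
j=8: r + 7k = 1863.757 → ⌈·⌉ = 1864
j=9: r + 8k = 2125.542714… → ⌈·⌉ = 2126
j=10: r + 9k = 2387.328428… → ⌈·⌉ = 2388
j=11: r + 10k = 2649.114142… → ⌈·⌉ = 2650
j=12: r + 11k = 2910.899857… → ⌈·⌉ = 2911
j=13: r + 12k = 3172.685571… → ⌈·⌉ = 3173
j=14: r + 13k = 3434.471285… → ⌈·⌉ = 3435

32, 294, 555, 817, 1079, 1341, 1602, 1864, 2126, 2388, 2650, 2911, 3173, 3435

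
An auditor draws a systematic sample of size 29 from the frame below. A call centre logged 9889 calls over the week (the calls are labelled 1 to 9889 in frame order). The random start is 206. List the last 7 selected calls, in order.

k = N/n = 9889/29 = 341
23rd selection = 206 + 22×341 = 7708
24th: 7708 + 341 = 8049
25th: 8049 + 341 = 8390
26th: 8390 + 341 = 8731
27th: 8731 + 341 = 9072
28th: 9072 + 341 = 9413
29th: 9413 + 341 = 9754

7708, 8049, 8390, 8731, 9072, 9413, 9754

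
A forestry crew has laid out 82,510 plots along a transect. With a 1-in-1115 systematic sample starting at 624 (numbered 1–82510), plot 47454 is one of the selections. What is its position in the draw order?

43

k = 1115
position = (47454 − 624)/1115 + 1 = 46830/1115 + 1 = 42 + 1 = 43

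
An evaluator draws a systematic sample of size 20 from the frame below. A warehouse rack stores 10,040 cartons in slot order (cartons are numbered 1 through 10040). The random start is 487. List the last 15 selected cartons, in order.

2997, 3499, 4001, 4503, 5005, 5507, 6009, 6511, 7013, 7515, 8017, 8519, 9021, 9523, 10025

k = N/n = 10040/20 = 502
6th selection = 487 + 5×502 = 2997
7th: 2997 + 502 = 3499
8th: 3499 + 502 = 4001
9th: 4001 + 502 = 4503
10th: 4503 + 502 = 5005
11th: 5005 + 502 = 5507
12th: 5507 + 502 = 6009
13th: 6009 + 502 = 6511
14th: 6511 + 502 = 7013
15th: 7013 + 502 = 7515
16th: 7515 + 502 = 8017
17th: 8017 + 502 = 8519
18th: 8519 + 502 = 9021
19th: 9021 + 502 = 9523
20th: 9523 + 502 = 10025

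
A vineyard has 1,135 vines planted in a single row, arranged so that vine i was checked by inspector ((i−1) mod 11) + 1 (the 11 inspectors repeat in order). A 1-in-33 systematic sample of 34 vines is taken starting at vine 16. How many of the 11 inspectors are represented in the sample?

1

Consecutive selections differ by k = 33, so their inspector numbers differ by 33 mod 11 = 0.
gcd(33, 11) = 11, so the sample visits 11/11 = 1 distinct residues mod 11.
Start 16 is inspector 5; the inspectors hit are 5.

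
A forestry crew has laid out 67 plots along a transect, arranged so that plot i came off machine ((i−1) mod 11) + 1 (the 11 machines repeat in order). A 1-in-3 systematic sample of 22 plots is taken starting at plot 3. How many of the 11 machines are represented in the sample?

Consecutive selections differ by k = 3, so their machine numbers differ by 3 mod 11 = 3.
gcd(3, 11) = 1, so the sample visits 11/1 = 11 distinct residues mod 11.
Start 3 is machine 3; the machines hit are 1, 2, 3, 4, 5, 6, 7, 8, 9, 10, 11.

11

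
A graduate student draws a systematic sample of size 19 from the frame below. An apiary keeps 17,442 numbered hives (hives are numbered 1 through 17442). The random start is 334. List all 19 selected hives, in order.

k = N/n = 17442/19 = 918
hive 1: 334
hive 2: 334 + 918 = 1252
hive 3: 1252 + 918 = 2170
hive 4: 2170 + 918 = 3088
hive 5: 3088 + 918 = 4006
hive 6: 4006 + 918 = 4924
hive 7: 4924 + 918 = 5842
hive 8: 5842 + 918 = 6760
hive 9: 6760 + 918 = 7678
hive 10: 7678 + 918 = 8596
hive 11: 8596 + 918 = 9514
hive 12: 9514 + 918 = 10432
hive 13: 10432 + 918 = 11350
hive 14: 11350 + 918 = 12268
hive 15: 12268 + 918 = 13186
hive 16: 13186 + 918 = 14104
hive 17: 14104 + 918 = 15022
hive 18: 15022 + 918 = 15940
hive 19: 15940 + 918 = 16858

334, 1252, 2170, 3088, 4006, 4924, 5842, 6760, 7678, 8596, 9514, 10432, 11350, 12268, 13186, 14104, 15022, 15940, 16858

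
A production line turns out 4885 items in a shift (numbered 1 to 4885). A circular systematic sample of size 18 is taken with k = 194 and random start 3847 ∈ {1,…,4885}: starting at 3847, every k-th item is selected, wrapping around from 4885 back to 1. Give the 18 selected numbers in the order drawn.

Selection 1: 3847
Selection 2: 3847 + 194 = 4041
Selection 3: 4041 + 194 = 4235
Selection 4: 4235 + 194 = 4429
Selection 5: 4429 + 194 = 4623
Selection 6: 4623 + 194 = 4817
Selection 7: 4817 + 194 = 5011 → 5011 − 4885 = 126
Selection 8: 126 + 194 = 320
Selection 9: 320 + 194 = 514
Selection 10: 514 + 194 = 708
Selection 11: 708 + 194 = 902
Selection 12: 902 + 194 = 1096
Selection 13: 1096 + 194 = 1290
Selection 14: 1290 + 194 = 1484
Selection 15: 1484 + 194 = 1678
Selection 16: 1678 + 194 = 1872
Selection 17: 1872 + 194 = 2066
Selection 18: 2066 + 194 = 2260

3847, 4041, 4235, 4429, 4623, 4817, 126, 320, 514, 708, 902, 1096, 1290, 1484, 1678, 1872, 2066, 2260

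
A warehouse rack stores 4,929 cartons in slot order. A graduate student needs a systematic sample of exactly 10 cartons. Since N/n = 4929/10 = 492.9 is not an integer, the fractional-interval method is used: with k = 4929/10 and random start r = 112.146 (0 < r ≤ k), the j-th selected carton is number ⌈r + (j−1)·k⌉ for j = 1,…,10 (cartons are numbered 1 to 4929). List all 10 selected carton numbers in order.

113, 606, 1098, 1591, 2084, 2577, 3070, 3563, 4056, 4549

j=1: r + 0k = 112.146 → ⌈·⌉ = 113
j=2: r + 1k = 605.046 → ⌈·⌉ = 606
j=3: r + 2k = 1097.946 → ⌈·⌉ = 1098
j=4: r + 3k = 1590.846 → ⌈·⌉ = 1591
j=5: r + 4k = 2083.746 → ⌈·⌉ = 2084
j=6: r + 5k = 2576.646 → ⌈·⌉ = 2577
j=7: r + 6k = 3069.546 → ⌈·⌉ = 3070
j=8: r + 7k = 3562.446 → ⌈·⌉ = 3563
j=9: r + 8k = 4055.346 → ⌈·⌉ = 4056
j=10: r + 9k = 4548.246 → ⌈·⌉ = 4549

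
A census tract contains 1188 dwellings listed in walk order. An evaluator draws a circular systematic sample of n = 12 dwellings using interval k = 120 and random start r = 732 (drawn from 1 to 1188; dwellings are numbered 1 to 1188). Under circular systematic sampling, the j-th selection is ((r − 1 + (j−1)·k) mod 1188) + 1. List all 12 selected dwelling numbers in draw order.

732, 852, 972, 1092, 24, 144, 264, 384, 504, 624, 744, 864

Selection 1: 732
Selection 2: 732 + 120 = 852
Selection 3: 852 + 120 = 972
Selection 4: 972 + 120 = 1092
Selection 5: 1092 + 120 = 1212 → 1212 − 1188 = 24
Selection 6: 24 + 120 = 144
Selection 7: 144 + 120 = 264
Selection 8: 264 + 120 = 384
Selection 9: 384 + 120 = 504
Selection 10: 504 + 120 = 624
Selection 11: 624 + 120 = 744
Selection 12: 744 + 120 = 864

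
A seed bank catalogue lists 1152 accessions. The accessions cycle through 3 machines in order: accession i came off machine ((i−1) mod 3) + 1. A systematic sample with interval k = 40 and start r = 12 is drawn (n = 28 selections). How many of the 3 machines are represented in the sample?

3

Consecutive selections differ by k = 40, so their machine numbers differ by 40 mod 3 = 1.
gcd(40, 3) = 1, so the sample visits 3/1 = 3 distinct residues mod 3.
Start 12 is machine 3; the machines hit are 1, 2, 3.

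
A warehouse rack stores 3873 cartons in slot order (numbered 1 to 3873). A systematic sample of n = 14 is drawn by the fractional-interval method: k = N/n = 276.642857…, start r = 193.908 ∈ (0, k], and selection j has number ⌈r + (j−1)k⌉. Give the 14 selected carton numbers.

194, 471, 748, 1024, 1301, 1578, 1854, 2131, 2408, 2684, 2961, 3237, 3514, 3791

j=1: r + 0k = 193.908 → ⌈·⌉ = 194
j=2: r + 1k = 470.550857… → ⌈·⌉ = 471
j=3: r + 2k = 747.193714… → ⌈·⌉ = 748
j=4: r + 3k = 1023.836571… → ⌈·⌉ = 1024
j=5: r + 4k = 1300.479428… → ⌈·⌉ = 1301
j=6: r + 5k = 1577.122285… → ⌈·⌉ = 1578
j=7: r + 6k = 1853.765142… → ⌈·⌉ = 1854
j=8: r + 7k = 2130.408 → ⌈·⌉ = 2131
j=9: r + 8k = 2407.050857… → ⌈·⌉ = 2408
j=10: r + 9k = 2683.693714… → ⌈·⌉ = 2684
j=11: r + 10k = 2960.336571… → ⌈·⌉ = 2961
j=12: r + 11k = 3236.979428… → ⌈·⌉ = 3237
j=13: r + 12k = 3513.622285… → ⌈·⌉ = 3514
j=14: r + 13k = 3790.265142… → ⌈·⌉ = 3791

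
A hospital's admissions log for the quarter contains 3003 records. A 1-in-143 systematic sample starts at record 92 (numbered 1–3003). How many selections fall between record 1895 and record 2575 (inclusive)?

5

k = 143
First selection ≥ 1895: 92 + ⌈(1895−92)/143⌉·143 = 92 + 13×143 = 1951
Last selection ≤ 2575: 92 + ⌊(2575−92)/143⌋·143 = 92 + 17×143 = 2523
Count = 17 − 13 + 1 = 5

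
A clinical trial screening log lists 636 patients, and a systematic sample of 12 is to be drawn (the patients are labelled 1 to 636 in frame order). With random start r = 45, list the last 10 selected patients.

151, 204, 257, 310, 363, 416, 469, 522, 575, 628

k = N/n = 636/12 = 53
3rd selection = 45 + 2×53 = 151
4th: 151 + 53 = 204
5th: 204 + 53 = 257
6th: 257 + 53 = 310
7th: 310 + 53 = 363
8th: 363 + 53 = 416
9th: 416 + 53 = 469
10th: 469 + 53 = 522
11th: 522 + 53 = 575
12th: 575 + 53 = 628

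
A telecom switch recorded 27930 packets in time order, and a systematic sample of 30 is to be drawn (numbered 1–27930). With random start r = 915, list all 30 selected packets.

915, 1846, 2777, 3708, 4639, 5570, 6501, 7432, 8363, 9294, 10225, 11156, 12087, 13018, 13949, 14880, 15811, 16742, 17673, 18604, 19535, 20466, 21397, 22328, 23259, 24190, 25121, 26052, 26983, 27914

k = N/n = 27930/30 = 931
packet 1: 915
packet 2: 915 + 931 = 1846
packet 3: 1846 + 931 = 2777
packet 4: 2777 + 931 = 3708
packet 5: 3708 + 931 = 4639
packet 6: 4639 + 931 = 5570
packet 7: 5570 + 931 = 6501
packet 8: 6501 + 931 = 7432
packet 9: 7432 + 931 = 8363
packet 10: 8363 + 931 = 9294
packet 11: 9294 + 931 = 10225
packet 12: 10225 + 931 = 11156
packet 13: 11156 + 931 = 12087
packet 14: 12087 + 931 = 13018
packet 15: 13018 + 931 = 13949
packet 16: 13949 + 931 = 14880
packet 17: 14880 + 931 = 15811
packet 18: 15811 + 931 = 16742
packet 19: 16742 + 931 = 17673
packet 20: 17673 + 931 = 18604
packet 21: 18604 + 931 = 19535
packet 22: 19535 + 931 = 20466
packet 23: 20466 + 931 = 21397
packet 24: 21397 + 931 = 22328
packet 25: 22328 + 931 = 23259
packet 26: 23259 + 931 = 24190
packet 27: 24190 + 931 = 25121
packet 28: 25121 + 931 = 26052
packet 29: 26052 + 931 = 26983
packet 30: 26983 + 931 = 27914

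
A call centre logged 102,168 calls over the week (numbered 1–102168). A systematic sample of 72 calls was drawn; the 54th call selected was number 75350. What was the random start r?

k = 102168/72 = 1419
r = 75350 − (54−1)×1419 = 75350 − 75207 = 143

143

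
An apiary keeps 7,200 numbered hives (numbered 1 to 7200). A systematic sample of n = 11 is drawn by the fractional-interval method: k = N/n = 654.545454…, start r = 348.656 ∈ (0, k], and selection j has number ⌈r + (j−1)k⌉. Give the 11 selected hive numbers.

j=1: r + 0k = 348.656 → ⌈·⌉ = 349
j=2: r + 1k = 1003.201454… → ⌈·⌉ = 1004
j=3: r + 2k = 1657.746909… → ⌈·⌉ = 1658
j=4: r + 3k = 2312.292363… → ⌈·⌉ = 2313
j=5: r + 4k = 2966.837818… → ⌈·⌉ = 2967
j=6: r + 5k = 3621.383272… → ⌈·⌉ = 3622
j=7: r + 6k = 4275.928727… → ⌈·⌉ = 4276
j=8: r + 7k = 4930.474181… → ⌈·⌉ = 4931
j=9: r + 8k = 5585.019636… → ⌈·⌉ = 5586
j=10: r + 9k = 6239.565090… → ⌈·⌉ = 6240
j=11: r + 10k = 6894.110545… → ⌈·⌉ = 6895

349, 1004, 1658, 2313, 2967, 3622, 4276, 4931, 5586, 6240, 6895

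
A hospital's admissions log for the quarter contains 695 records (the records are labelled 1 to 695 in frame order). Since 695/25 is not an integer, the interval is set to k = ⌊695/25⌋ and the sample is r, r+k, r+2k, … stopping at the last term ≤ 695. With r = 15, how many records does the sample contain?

26

k = ⌊695/25⌋ = 27
Achieved size = ⌊(695 − 15)/27⌋ + 1 = ⌊680/27⌋ + 1 = 25 + 1 = 26
(last selection: 15 + 25×27 = 690 ≤ 695; next would be 717 > 695)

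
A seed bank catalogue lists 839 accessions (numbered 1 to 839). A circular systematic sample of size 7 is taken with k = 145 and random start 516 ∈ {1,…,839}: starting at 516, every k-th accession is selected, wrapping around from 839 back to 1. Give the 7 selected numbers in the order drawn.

516, 661, 806, 112, 257, 402, 547

Selection 1: 516
Selection 2: 516 + 145 = 661
Selection 3: 661 + 145 = 806
Selection 4: 806 + 145 = 951 → 951 − 839 = 112
Selection 5: 112 + 145 = 257
Selection 6: 257 + 145 = 402
Selection 7: 402 + 145 = 547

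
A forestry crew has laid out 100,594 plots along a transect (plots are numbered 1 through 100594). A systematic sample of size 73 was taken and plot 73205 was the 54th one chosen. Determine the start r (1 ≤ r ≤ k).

k = 100594/73 = 1378
r = 73205 − (54−1)×1378 = 73205 − 73034 = 171

171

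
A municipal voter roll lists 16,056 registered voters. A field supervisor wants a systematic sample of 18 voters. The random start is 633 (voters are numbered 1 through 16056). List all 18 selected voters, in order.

k = N/n = 16056/18 = 892
voter 1: 633
voter 2: 633 + 892 = 1525
voter 3: 1525 + 892 = 2417
voter 4: 2417 + 892 = 3309
voter 5: 3309 + 892 = 4201
voter 6: 4201 + 892 = 5093
voter 7: 5093 + 892 = 5985
voter 8: 5985 + 892 = 6877
voter 9: 6877 + 892 = 7769
voter 10: 7769 + 892 = 8661
voter 11: 8661 + 892 = 9553
voter 12: 9553 + 892 = 10445
voter 13: 10445 + 892 = 11337
voter 14: 11337 + 892 = 12229
voter 15: 12229 + 892 = 13121
voter 16: 13121 + 892 = 14013
voter 17: 14013 + 892 = 14905
voter 18: 14905 + 892 = 15797

633, 1525, 2417, 3309, 4201, 5093, 5985, 6877, 7769, 8661, 9553, 10445, 11337, 12229, 13121, 14013, 14905, 15797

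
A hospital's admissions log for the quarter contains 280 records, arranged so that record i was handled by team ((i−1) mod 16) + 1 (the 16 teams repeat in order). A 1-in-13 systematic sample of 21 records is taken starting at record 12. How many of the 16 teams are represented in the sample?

Consecutive selections differ by k = 13, so their team numbers differ by 13 mod 16 = 13.
gcd(13, 16) = 1, so the sample visits 16/1 = 16 distinct residues mod 16.
Start 12 is team 12; the teams hit are 1, 2, 3, 4, 5, 6, 7, 8, 9, 10, 11, 12, 13, 14, 15, 16.

16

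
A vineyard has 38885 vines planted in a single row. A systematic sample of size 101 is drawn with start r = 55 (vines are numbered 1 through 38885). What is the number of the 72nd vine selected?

27390

k = 38885/101 = 385
72nd selection = r + (72−1)·k = 55 + 71×385 = 55 + 27335 = 27390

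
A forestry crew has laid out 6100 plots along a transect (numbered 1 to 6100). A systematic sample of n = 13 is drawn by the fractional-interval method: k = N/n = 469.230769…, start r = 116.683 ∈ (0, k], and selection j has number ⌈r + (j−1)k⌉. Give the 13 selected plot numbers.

j=1: r + 0k = 116.683 → ⌈·⌉ = 117
j=2: r + 1k = 585.913769… → ⌈·⌉ = 586
j=3: r + 2k = 1055.144538… → ⌈·⌉ = 1056
j=4: r + 3k = 1524.375307… → ⌈·⌉ = 1525
j=5: r + 4k = 1993.606076… → ⌈·⌉ = 1994
j=6: r + 5k = 2462.836846… → ⌈·⌉ = 2463
j=7: r + 6k = 2932.067615… → ⌈·⌉ = 2933
j=8: r + 7k = 3401.298384… → ⌈·⌉ = 3402
j=9: r + 8k = 3870.529153… → ⌈·⌉ = 3871
j=10: r + 9k = 4339.759923… → ⌈·⌉ = 4340
j=11: r + 10k = 4808.990692… → ⌈·⌉ = 4809
j=12: r + 11k = 5278.221461… → ⌈·⌉ = 5279
j=13: r + 12k = 5747.452230… → ⌈·⌉ = 5748

117, 586, 1056, 1525, 1994, 2463, 2933, 3402, 3871, 4340, 4809, 5279, 5748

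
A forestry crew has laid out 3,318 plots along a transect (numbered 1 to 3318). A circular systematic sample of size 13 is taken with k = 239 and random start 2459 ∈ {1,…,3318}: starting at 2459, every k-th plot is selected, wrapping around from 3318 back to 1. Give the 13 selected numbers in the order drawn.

2459, 2698, 2937, 3176, 97, 336, 575, 814, 1053, 1292, 1531, 1770, 2009

Selection 1: 2459
Selection 2: 2459 + 239 = 2698
Selection 3: 2698 + 239 = 2937
Selection 4: 2937 + 239 = 3176
Selection 5: 3176 + 239 = 3415 → 3415 − 3318 = 97
Selection 6: 97 + 239 = 336
Selection 7: 336 + 239 = 575
Selection 8: 575 + 239 = 814
Selection 9: 814 + 239 = 1053
Selection 10: 1053 + 239 = 1292
Selection 11: 1292 + 239 = 1531
Selection 12: 1531 + 239 = 1770
Selection 13: 1770 + 239 = 2009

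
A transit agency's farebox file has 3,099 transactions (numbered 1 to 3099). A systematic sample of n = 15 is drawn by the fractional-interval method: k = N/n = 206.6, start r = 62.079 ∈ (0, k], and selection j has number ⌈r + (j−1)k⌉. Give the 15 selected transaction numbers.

j=1: r + 0k = 62.079 → ⌈·⌉ = 63
j=2: r + 1k = 268.679 → ⌈·⌉ = 269
j=3: r + 2k = 475.279 → ⌈·⌉ = 476
j=4: r + 3k = 681.879 → ⌈·⌉ = 682
j=5: r + 4k = 888.479 → ⌈·⌉ = 889
j=6: r + 5k = 1095.079 → ⌈·⌉ = 1096
j=7: r + 6k = 1301.679 → ⌈·⌉ = 1302
j=8: r + 7k = 1508.279 → ⌈·⌉ = 1509
j=9: r + 8k = 1714.879 → ⌈·⌉ = 1715
j=10: r + 9k = 1921.479 → ⌈·⌉ = 1922
j=11: r + 10k = 2128.079 → ⌈·⌉ = 2129
j=12: r + 11k = 2334.679 → ⌈·⌉ = 2335
j=13: r + 12k = 2541.279 → ⌈·⌉ = 2542
j=14: r + 13k = 2747.879 → ⌈·⌉ = 2748
j=15: r + 14k = 2954.479 → ⌈·⌉ = 2955

63, 269, 476, 682, 889, 1096, 1302, 1509, 1715, 1922, 2129, 2335, 2542, 2748, 2955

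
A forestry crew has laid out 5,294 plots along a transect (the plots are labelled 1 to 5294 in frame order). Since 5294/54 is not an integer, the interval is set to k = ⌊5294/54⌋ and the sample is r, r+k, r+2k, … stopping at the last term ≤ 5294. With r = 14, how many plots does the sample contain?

54

k = ⌊5294/54⌋ = 98
Achieved size = ⌊(5294 − 14)/98⌋ + 1 = ⌊5280/98⌋ + 1 = 53 + 1 = 54
(last selection: 14 + 53×98 = 5208 ≤ 5294; next would be 5306 > 5294)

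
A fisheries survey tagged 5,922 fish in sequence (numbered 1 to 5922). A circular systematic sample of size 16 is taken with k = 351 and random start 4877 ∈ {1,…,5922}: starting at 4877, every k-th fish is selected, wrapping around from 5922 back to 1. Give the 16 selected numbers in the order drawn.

Selection 1: 4877
Selection 2: 4877 + 351 = 5228
Selection 3: 5228 + 351 = 5579
Selection 4: 5579 + 351 = 5930 → 5930 − 5922 = 8
Selection 5: 8 + 351 = 359
Selection 6: 359 + 351 = 710
Selection 7: 710 + 351 = 1061
Selection 8: 1061 + 351 = 1412
Selection 9: 1412 + 351 = 1763
Selection 10: 1763 + 351 = 2114
Selection 11: 2114 + 351 = 2465
Selection 12: 2465 + 351 = 2816
Selection 13: 2816 + 351 = 3167
Selection 14: 3167 + 351 = 3518
Selection 15: 3518 + 351 = 3869
Selection 16: 3869 + 351 = 4220

4877, 5228, 5579, 8, 359, 710, 1061, 1412, 1763, 2114, 2465, 2816, 3167, 3518, 3869, 4220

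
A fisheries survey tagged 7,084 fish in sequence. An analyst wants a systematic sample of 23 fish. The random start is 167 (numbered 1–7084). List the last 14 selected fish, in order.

k = N/n = 7084/23 = 308
10th selection = 167 + 9×308 = 2939
11th: 2939 + 308 = 3247
12th: 3247 + 308 = 3555
13th: 3555 + 308 = 3863
14th: 3863 + 308 = 4171
15th: 4171 + 308 = 4479
16th: 4479 + 308 = 4787
17th: 4787 + 308 = 5095
18th: 5095 + 308 = 5403
19th: 5403 + 308 = 5711
20th: 5711 + 308 = 6019
21st: 6019 + 308 = 6327
22nd: 6327 + 308 = 6635
23rd: 6635 + 308 = 6943

2939, 3247, 3555, 3863, 4171, 4479, 4787, 5095, 5403, 5711, 6019, 6327, 6635, 6943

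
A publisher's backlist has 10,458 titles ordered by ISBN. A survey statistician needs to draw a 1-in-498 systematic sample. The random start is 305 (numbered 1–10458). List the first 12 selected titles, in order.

title 1: 305
title 2: 305 + 498 = 803
title 3: 803 + 498 = 1301
title 4: 1301 + 498 = 1799
title 5: 1799 + 498 = 2297
title 6: 2297 + 498 = 2795
title 7: 2795 + 498 = 3293
title 8: 3293 + 498 = 3791
title 9: 3791 + 498 = 4289
title 10: 4289 + 498 = 4787
title 11: 4787 + 498 = 5285
title 12: 5285 + 498 = 5783

305, 803, 1301, 1799, 2297, 2795, 3293, 3791, 4289, 4787, 5285, 5783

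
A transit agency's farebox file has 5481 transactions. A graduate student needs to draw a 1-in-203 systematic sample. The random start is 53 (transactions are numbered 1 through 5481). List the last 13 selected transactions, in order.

2895, 3098, 3301, 3504, 3707, 3910, 4113, 4316, 4519, 4722, 4925, 5128, 5331

15th selection = 53 + 14×203 = 2895
16th: 2895 + 203 = 3098
17th: 3098 + 203 = 3301
18th: 3301 + 203 = 3504
19th: 3504 + 203 = 3707
20th: 3707 + 203 = 3910
21st: 3910 + 203 = 4113
22nd: 4113 + 203 = 4316
23rd: 4316 + 203 = 4519
24th: 4519 + 203 = 4722
25th: 4722 + 203 = 4925
26th: 4925 + 203 = 5128
27th: 5128 + 203 = 5331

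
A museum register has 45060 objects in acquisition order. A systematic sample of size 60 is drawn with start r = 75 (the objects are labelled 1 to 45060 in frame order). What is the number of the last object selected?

k = 45060/60 = 751
60th selection = r + (60−1)·k = 75 + 59×751 = 75 + 44309 = 44384

44384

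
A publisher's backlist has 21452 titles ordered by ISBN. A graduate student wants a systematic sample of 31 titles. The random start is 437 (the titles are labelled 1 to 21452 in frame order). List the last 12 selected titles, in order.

k = N/n = 21452/31 = 692
20th selection = 437 + 19×692 = 13585
21st: 13585 + 692 = 14277
22nd: 14277 + 692 = 14969
23rd: 14969 + 692 = 15661
24th: 15661 + 692 = 16353
25th: 16353 + 692 = 17045
26th: 17045 + 692 = 17737
27th: 17737 + 692 = 18429
28th: 18429 + 692 = 19121
29th: 19121 + 692 = 19813
30th: 19813 + 692 = 20505
31st: 20505 + 692 = 21197

13585, 14277, 14969, 15661, 16353, 17045, 17737, 18429, 19121, 19813, 20505, 21197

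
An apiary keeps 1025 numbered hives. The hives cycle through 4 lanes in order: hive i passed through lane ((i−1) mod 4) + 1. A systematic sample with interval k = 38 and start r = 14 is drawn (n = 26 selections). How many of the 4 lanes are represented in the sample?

2

Consecutive selections differ by k = 38, so their lane numbers differ by 38 mod 4 = 2.
gcd(38, 4) = 2, so the sample visits 4/2 = 2 distinct residues mod 4.
Start 14 is lane 2; the lanes hit are 2, 4.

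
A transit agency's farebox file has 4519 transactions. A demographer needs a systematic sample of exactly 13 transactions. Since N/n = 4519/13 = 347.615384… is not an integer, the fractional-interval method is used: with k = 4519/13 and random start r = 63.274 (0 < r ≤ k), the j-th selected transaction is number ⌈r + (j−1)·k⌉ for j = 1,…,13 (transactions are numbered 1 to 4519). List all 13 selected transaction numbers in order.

64, 411, 759, 1107, 1454, 1802, 2149, 2497, 2845, 3192, 3540, 3888, 4235

j=1: r + 0k = 63.274 → ⌈·⌉ = 64
j=2: r + 1k = 410.889384… → ⌈·⌉ = 411
j=3: r + 2k = 758.504769… → ⌈·⌉ = 759
j=4: r + 3k = 1106.120153… → ⌈·⌉ = 1107
j=5: r + 4k = 1453.735538… → ⌈·⌉ = 1454
j=6: r + 5k = 1801.350923… → ⌈·⌉ = 1802
j=7: r + 6k = 2148.966307… → ⌈·⌉ = 2149
j=8: r + 7k = 2496.581692… → ⌈·⌉ = 2497
j=9: r + 8k = 2844.197076… → ⌈·⌉ = 2845
j=10: r + 9k = 3191.812461… → ⌈·⌉ = 3192
j=11: r + 10k = 3539.427846… → ⌈·⌉ = 3540
j=12: r + 11k = 3887.043230… → ⌈·⌉ = 3888
j=13: r + 12k = 4234.658615… → ⌈·⌉ = 4235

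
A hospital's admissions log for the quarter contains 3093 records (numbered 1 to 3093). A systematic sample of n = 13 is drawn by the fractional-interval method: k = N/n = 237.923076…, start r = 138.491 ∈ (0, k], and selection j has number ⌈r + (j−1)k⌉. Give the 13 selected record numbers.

j=1: r + 0k = 138.491 → ⌈·⌉ = 139
j=2: r + 1k = 376.414076… → ⌈·⌉ = 377
j=3: r + 2k = 614.337153… → ⌈·⌉ = 615
j=4: r + 3k = 852.260230… → ⌈·⌉ = 853
j=5: r + 4k = 1090.183307… → ⌈·⌉ = 1091
j=6: r + 5k = 1328.106384… → ⌈·⌉ = 1329
j=7: r + 6k = 1566.029461… → ⌈·⌉ = 1567
j=8: r + 7k = 1803.952538… → ⌈·⌉ = 1804
j=9: r + 8k = 2041.875615… → ⌈·⌉ = 2042
j=10: r + 9k = 2279.798692… → ⌈·⌉ = 2280
j=11: r + 10k = 2517.721769… → ⌈·⌉ = 2518
j=12: r + 11k = 2755.644846… → ⌈·⌉ = 2756
j=13: r + 12k = 2993.567923… → ⌈·⌉ = 2994

139, 377, 615, 853, 1091, 1329, 1567, 1804, 2042, 2280, 2518, 2756, 2994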